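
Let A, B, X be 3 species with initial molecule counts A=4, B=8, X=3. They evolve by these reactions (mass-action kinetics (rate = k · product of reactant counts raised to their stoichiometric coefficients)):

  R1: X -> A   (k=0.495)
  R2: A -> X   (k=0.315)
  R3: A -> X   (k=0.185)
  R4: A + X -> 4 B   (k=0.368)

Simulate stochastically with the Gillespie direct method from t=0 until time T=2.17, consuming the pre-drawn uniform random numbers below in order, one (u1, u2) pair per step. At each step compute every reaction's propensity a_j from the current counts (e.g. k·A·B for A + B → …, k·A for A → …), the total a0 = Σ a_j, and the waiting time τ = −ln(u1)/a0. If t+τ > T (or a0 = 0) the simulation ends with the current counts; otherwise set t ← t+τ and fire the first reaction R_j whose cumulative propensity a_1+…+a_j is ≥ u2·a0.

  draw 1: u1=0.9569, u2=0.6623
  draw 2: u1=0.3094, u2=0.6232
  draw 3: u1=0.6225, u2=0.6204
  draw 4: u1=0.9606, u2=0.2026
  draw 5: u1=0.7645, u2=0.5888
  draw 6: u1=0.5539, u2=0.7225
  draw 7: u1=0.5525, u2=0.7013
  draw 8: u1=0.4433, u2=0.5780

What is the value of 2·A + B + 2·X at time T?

Value at T = 22

Check how each reaction changes W = 2·A + B + 2·X (weight of products minus weight of reactants):
R1: X -> A: (2·1) − (2·1) = 2 − 2 = 0
R2: A -> X: (2·1) − (2·1) = 2 − 2 = 0
R3: A -> X: (2·1) − (2·1) = 2 − 2 = 0
R4: A + X -> 4 B: (1·4) − (2·1 + 2·1) = 4 − 4 = 0
Every reaction leaves W unchanged, so W is conserved and no simulation is needed: W(T) = W(0) = 2·4 + 8 + 2·3 = 22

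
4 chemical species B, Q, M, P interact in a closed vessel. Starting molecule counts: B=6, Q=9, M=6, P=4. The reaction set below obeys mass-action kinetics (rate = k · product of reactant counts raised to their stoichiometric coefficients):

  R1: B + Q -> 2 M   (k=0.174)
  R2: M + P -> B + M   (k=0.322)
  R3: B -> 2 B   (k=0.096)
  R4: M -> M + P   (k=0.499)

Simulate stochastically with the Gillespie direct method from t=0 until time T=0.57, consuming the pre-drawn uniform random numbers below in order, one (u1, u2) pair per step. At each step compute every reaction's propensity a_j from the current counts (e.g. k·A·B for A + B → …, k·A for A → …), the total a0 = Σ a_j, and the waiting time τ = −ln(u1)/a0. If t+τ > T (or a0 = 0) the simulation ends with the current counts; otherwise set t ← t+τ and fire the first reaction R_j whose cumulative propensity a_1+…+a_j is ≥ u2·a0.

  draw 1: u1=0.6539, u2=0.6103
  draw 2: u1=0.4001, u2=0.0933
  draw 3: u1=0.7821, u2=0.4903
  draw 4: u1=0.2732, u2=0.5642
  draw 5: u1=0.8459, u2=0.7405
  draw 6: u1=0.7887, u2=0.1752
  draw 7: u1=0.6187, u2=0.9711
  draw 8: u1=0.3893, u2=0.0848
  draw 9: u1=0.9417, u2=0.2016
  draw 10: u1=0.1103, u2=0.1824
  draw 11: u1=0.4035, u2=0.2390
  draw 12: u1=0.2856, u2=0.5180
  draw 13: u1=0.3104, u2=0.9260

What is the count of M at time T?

M at T = 16

t=0.000: B=6 Q=9 M=6 P=4
Draw 1: a1=9.396, a2=7.728, a3=0.576, a4=2.994, a0=20.694; τ=−ln(0.6539)/20.694=0.021 → t=0.021; u2·a0=0.6103·20.694=12.630; a1=9.396 < 12.630 ≤ a1+a2=17.124 → R2 fires; B=7 Q=9 M=6 P=3
Draw 2: a1=10.962, a2=5.796, a3=0.672, a4=2.994, a0=20.424; τ=−ln(0.4001)/20.424=0.045 → t=0.065; u2·a0=0.0933·20.424=1.906 ≤ a1=10.962 → R1 fires; B=6 Q=8 M=8 P=3
Draw 3: a1=8.352, a2=7.728, a3=0.576, a4=3.992, a0=20.648; τ=−ln(0.7821)/20.648=0.012 → t=0.077; u2·a0=0.4903·20.648=10.124; a1=8.352 < 10.124 ≤ a1+a2=16.080 → R2 fires; B=7 Q=8 M=8 P=2
Draw 4: a1=9.744, a2=5.152, a3=0.672, a4=3.992, a0=19.560; τ=−ln(0.2732)/19.560=0.066 → t=0.144; u2·a0=0.5642·19.560=11.036; a1=9.744 < 11.036 ≤ a1+a2=14.896 → R2 fires; B=8 Q=8 M=8 P=1
Draw 5: a1=11.136, a2=2.576, a3=0.768, a4=3.992, a0=18.472; τ=−ln(0.8459)/18.472=0.009 → t=0.153; u2·a0=0.7405·18.472=13.679; a1=11.136 < 13.679 ≤ a1+a2=13.712 → R2 fires; B=9 Q=8 M=8 P=0
Draw 6: a1=12.528, a2=0.000, a3=0.864, a4=3.992, a0=17.384; τ=−ln(0.7887)/17.384=0.014 → t=0.166; u2·a0=0.1752·17.384=3.046 ≤ a1=12.528 → R1 fires; B=8 Q=7 M=10 P=0
Draw 7: a1=9.744, a2=0.000, a3=0.768, a4=4.990, a0=15.502; τ=−ln(0.6187)/15.502=0.031 → t=0.197; u2·a0=0.9711·15.502=15.054; a1+…+a3=10.512 < 15.054 ≤ a1+…+a4=15.502 → R4 fires; B=8 Q=7 M=10 P=1
Draw 8: a1=9.744, a2=3.220, a3=0.768, a4=4.990, a0=18.722; τ=−ln(0.3893)/18.722=0.050 → t=0.248; u2·a0=0.0848·18.722=1.588 ≤ a1=9.744 → R1 fires; B=7 Q=6 M=12 P=1
Draw 9: a1=7.308, a2=3.864, a3=0.672, a4=5.988, a0=17.832; τ=−ln(0.9417)/17.832=0.003 → t=0.251; u2·a0=0.2016·17.832=3.595 ≤ a1=7.308 → R1 fires; B=6 Q=5 M=14 P=1
Draw 10: a1=5.220, a2=4.508, a3=0.576, a4=6.986, a0=17.290; τ=−ln(0.1103)/17.290=0.128 → t=0.379; u2·a0=0.1824·17.290=3.154 ≤ a1=5.220 → R1 fires; B=5 Q=4 M=16 P=1
Draw 11: a1=3.480, a2=5.152, a3=0.480, a4=7.984, a0=17.096; τ=−ln(0.4035)/17.096=0.053 → t=0.432; u2·a0=0.2390·17.096=4.086; a1=3.480 < 4.086 ≤ a1+a2=8.632 → R2 fires; B=6 Q=4 M=16 P=0
Draw 12: a1=4.176, a2=0.000, a3=0.576, a4=7.984, a0=12.736; τ=−ln(0.2856)/12.736=0.098 → t=0.530; u2·a0=0.5180·12.736=6.597; a1+…+a3=4.752 < 6.597 ≤ a1+…+a4=12.736 → R4 fires; B=6 Q=4 M=16 P=1
Draw 13: a1=4.176, a2=5.152, a3=0.576, a4=7.984, a0=17.888; τ=−ln(0.3104)/17.888=0.065 → t=0.595 > T=0.57: stop.
Read off M at T=0.57: 16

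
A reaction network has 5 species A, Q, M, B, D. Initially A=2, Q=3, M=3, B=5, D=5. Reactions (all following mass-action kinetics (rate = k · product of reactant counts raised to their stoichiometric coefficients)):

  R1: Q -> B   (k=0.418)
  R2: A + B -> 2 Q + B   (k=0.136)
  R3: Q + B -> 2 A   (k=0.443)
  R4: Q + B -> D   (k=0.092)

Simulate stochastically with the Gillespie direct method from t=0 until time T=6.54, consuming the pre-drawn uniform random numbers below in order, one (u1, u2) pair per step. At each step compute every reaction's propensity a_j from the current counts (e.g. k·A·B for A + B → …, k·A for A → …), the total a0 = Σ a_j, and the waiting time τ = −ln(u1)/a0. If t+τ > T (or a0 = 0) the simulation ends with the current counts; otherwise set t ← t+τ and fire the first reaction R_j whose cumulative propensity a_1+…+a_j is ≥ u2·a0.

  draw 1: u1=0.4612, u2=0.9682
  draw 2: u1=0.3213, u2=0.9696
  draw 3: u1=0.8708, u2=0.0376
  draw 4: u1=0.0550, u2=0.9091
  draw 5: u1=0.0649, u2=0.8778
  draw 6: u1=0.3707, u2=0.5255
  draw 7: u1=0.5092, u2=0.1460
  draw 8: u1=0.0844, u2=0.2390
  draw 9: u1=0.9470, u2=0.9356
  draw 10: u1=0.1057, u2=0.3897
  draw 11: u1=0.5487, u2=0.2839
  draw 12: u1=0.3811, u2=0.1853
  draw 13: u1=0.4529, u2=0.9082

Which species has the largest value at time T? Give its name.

t=0.000: A=2 Q=3 M=3 B=5 D=5
Draw 1: a1=1.254, a2=1.360, a3=6.645, a4=1.380, a0=10.639; τ=−ln(0.4612)/10.639=0.073 → t=0.073; u2·a0=0.9682·10.639=10.301; a1+…+a3=9.259 < 10.301 ≤ a1+…+a4=10.639 → R4 fires; A=2 Q=2 M=3 B=4 D=6
Draw 2: a1=0.836, a2=1.088, a3=3.544, a4=0.736, a0=6.204; τ=−ln(0.3213)/6.204=0.183 → t=0.256; u2·a0=0.9696·6.204=6.015; a1+…+a3=5.468 < 6.015 ≤ a1+…+a4=6.204 → R4 fires; A=2 Q=1 M=3 B=3 D=7
Draw 3: a1=0.418, a2=0.816, a3=1.329, a4=0.276, a0=2.839; τ=−ln(0.8708)/2.839=0.049 → t=0.304; u2·a0=0.0376·2.839=0.107 ≤ a1=0.418 → R1 fires; A=2 Q=0 M=3 B=4 D=7
Draw 4: a1=0.000, a2=1.088, a3=0.000, a4=0.000, a0=1.088; τ=−ln(0.0550)/1.088=2.666 → t=2.970; u2·a0=0.9091·1.088=0.989; a1=0.000 < 0.989 ≤ a1+a2=1.088 → R2 fires; A=1 Q=2 M=3 B=4 D=7
Draw 5: a1=0.836, a2=0.544, a3=3.544, a4=0.736, a0=5.660; τ=−ln(0.0649)/5.660=0.483 → t=3.454; u2·a0=0.8778·5.660=4.968; a1+…+a3=4.924 < 4.968 ≤ a1+…+a4=5.660 → R4 fires; A=1 Q=1 M=3 B=3 D=8
Draw 6: a1=0.418, a2=0.408, a3=1.329, a4=0.276, a0=2.431; τ=−ln(0.3707)/2.431=0.408 → t=3.862; u2·a0=0.5255·2.431=1.277; a1+a2=0.826 < 1.277 ≤ a1+…+a3=2.155 → R3 fires; A=3 Q=0 M=3 B=2 D=8
Draw 7: a1=0.000, a2=0.816, a3=0.000, a4=0.000, a0=0.816; τ=−ln(0.5092)/0.816=0.827 → t=4.689; u2·a0=0.1460·0.816=0.119; a1=0.000 < 0.119 ≤ a1+a2=0.816 → R2 fires; A=2 Q=2 M=3 B=2 D=8
Draw 8: a1=0.836, a2=0.544, a3=1.772, a4=0.368, a0=3.520; τ=−ln(0.0844)/3.520=0.702 → t=5.391; u2·a0=0.2390·3.520=0.841; a1=0.836 < 0.841 ≤ a1+a2=1.380 → R2 fires; A=1 Q=4 M=3 B=2 D=8
Draw 9: a1=1.672, a2=0.272, a3=3.544, a4=0.736, a0=6.224; τ=−ln(0.9470)/6.224=0.009 → t=5.400; u2·a0=0.9356·6.224=5.823; a1+…+a3=5.488 < 5.823 ≤ a1+…+a4=6.224 → R4 fires; A=1 Q=3 M=3 B=1 D=9
Draw 10: a1=1.254, a2=0.136, a3=1.329, a4=0.276, a0=2.995; τ=−ln(0.1057)/2.995=0.750 → t=6.150; u2·a0=0.3897·2.995=1.167 ≤ a1=1.254 → R1 fires; A=1 Q=2 M=3 B=2 D=9
Draw 11: a1=0.836, a2=0.272, a3=1.772, a4=0.368, a0=3.248; τ=−ln(0.5487)/3.248=0.185 → t=6.335; u2·a0=0.2839·3.248=0.922; a1=0.836 < 0.922 ≤ a1+a2=1.108 → R2 fires; A=0 Q=4 M=3 B=2 D=9
Draw 12: a1=1.672, a2=0.000, a3=3.544, a4=0.736, a0=5.952; τ=−ln(0.3811)/5.952=0.162 → t=6.497; u2·a0=0.1853·5.952=1.103 ≤ a1=1.672 → R1 fires; A=0 Q=3 M=3 B=3 D=9
Draw 13: a1=1.254, a2=0.000, a3=3.987, a4=0.828, a0=6.069; τ=−ln(0.4529)/6.069=0.131 → t=6.628 > T=6.54: stop.
At T=6.54: A=0 Q=3 M=3 B=3 D=9; the largest is D.

Dominant species at T: D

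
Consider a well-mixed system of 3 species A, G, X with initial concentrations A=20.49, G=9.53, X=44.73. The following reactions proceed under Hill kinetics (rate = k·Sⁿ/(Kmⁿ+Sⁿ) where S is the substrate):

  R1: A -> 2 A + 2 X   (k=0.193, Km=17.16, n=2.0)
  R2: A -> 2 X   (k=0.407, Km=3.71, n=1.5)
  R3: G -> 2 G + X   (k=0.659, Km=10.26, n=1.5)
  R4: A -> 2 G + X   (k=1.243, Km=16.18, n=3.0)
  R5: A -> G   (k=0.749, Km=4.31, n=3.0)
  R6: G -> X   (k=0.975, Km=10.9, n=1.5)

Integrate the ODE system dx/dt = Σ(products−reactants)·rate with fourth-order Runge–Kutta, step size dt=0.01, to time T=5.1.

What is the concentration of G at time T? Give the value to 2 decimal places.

RK4 with dt=0.01: 510 steps to T=5.1. Trajectory (selected grid times):
t=0.00: A=20.49 G=9.53 X=44.73
t=0.57: A=19.45 G=10.80 X=46.20
t=1.13: A=18.46 G=11.99 X=47.65
t=1.70: A=17.47 G=13.14 X=49.12
t=2.27: A=16.52 G=14.22 X=50.58
t=2.83: A=15.61 G=15.22 X=52.00
t=3.40: A=14.71 G=16.17 X=53.43
t=3.97: A=13.85 G=17.05 X=54.84
t=4.53: A=13.03 G=17.86 X=56.19
t=5.10: A=12.23 G=18.61 X=57.54
Read off G at T=5.1: 18.61

G at T = 18.61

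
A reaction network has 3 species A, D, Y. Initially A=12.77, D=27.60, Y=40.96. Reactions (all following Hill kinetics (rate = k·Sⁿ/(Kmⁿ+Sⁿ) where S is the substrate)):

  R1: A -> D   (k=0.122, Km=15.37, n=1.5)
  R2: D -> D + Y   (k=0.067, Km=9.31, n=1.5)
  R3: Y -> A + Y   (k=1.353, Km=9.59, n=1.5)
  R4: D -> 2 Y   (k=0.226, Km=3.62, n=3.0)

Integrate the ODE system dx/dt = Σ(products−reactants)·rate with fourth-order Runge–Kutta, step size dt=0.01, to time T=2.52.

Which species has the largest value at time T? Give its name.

Dominant species at T: Y

RK4 with dt=0.01: 252 steps to T=2.52. Trajectory (selected grid times):
t=0.00: A=12.77 D=27.60 Y=40.96
t=0.28: A=13.10 D=27.55 Y=41.10
t=0.56: A=13.42 D=27.50 Y=41.24
t=0.84: A=13.75 D=27.46 Y=41.39
t=1.12: A=14.07 D=27.41 Y=41.53
t=1.40: A=14.40 D=27.36 Y=41.67
t=1.68: A=14.72 D=27.32 Y=41.81
t=1.96: A=15.05 D=27.27 Y=41.95
t=2.24: A=15.37 D=27.22 Y=42.10
t=2.52: A=15.70 D=27.18 Y=42.24
At T=2.52: A=15.70 D=27.18 Y=42.24; the largest is Y.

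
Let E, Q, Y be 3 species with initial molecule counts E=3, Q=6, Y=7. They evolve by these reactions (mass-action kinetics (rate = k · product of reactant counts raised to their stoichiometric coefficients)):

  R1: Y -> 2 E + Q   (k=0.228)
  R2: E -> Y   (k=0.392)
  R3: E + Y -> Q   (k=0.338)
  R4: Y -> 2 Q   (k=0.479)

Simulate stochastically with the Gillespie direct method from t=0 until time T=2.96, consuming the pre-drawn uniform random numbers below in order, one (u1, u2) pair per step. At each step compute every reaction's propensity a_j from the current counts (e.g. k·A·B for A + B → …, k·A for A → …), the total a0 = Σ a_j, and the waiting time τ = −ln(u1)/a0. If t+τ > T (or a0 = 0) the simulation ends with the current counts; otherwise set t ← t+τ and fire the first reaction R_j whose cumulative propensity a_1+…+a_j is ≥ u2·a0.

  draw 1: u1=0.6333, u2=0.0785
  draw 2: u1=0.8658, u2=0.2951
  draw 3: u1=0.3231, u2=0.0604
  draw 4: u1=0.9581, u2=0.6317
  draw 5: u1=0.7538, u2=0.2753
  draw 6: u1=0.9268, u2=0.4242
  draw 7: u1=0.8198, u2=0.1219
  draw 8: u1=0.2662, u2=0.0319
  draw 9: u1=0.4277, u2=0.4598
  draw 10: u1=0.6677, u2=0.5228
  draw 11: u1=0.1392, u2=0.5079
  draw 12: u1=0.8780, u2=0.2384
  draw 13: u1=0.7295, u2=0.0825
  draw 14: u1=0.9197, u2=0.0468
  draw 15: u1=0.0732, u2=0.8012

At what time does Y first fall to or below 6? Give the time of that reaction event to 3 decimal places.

t=0.000: E=3 Q=6 Y=7
Draw 1: a1=1.596, a2=1.176, a3=7.098, a4=3.353, a0=13.223; τ=−ln(0.6333)/13.223=0.035 → t=0.035; u2·a0=0.0785·13.223=1.038 ≤ a1=1.596 → R1 fires; E=5 Q=7 Y=6
Draw 2: a1=1.368, a2=1.960, a3=10.140, a4=2.874, a0=16.342; τ=−ln(0.8658)/16.342=0.009 → t=0.043; u2·a0=0.2951·16.342=4.823; a1+a2=3.328 < 4.823 ≤ a1+…+a3=13.468 → R3 fires; E=4 Q=8 Y=5
Draw 3: a1=1.140, a2=1.568, a3=6.760, a4=2.395, a0=11.863; τ=−ln(0.3231)/11.863=0.095 → t=0.139; u2·a0=0.0604·11.863=0.717 ≤ a1=1.140 → R1 fires; E=6 Q=9 Y=4
Draw 4: a1=0.912, a2=2.352, a3=8.112, a4=1.916, a0=13.292; τ=−ln(0.9581)/13.292=0.003 → t=0.142; u2·a0=0.6317·13.292=8.397; a1+a2=3.264 < 8.397 ≤ a1+…+a3=11.376 → R3 fires; E=5 Q=10 Y=3
Draw 5: a1=0.684, a2=1.960, a3=5.070, a4=1.437, a0=9.151; τ=−ln(0.7538)/9.151=0.031 → t=0.173; u2·a0=0.2753·9.151=2.519; a1=0.684 < 2.519 ≤ a1+a2=2.644 → R2 fires; E=4 Q=10 Y=4
Draw 6: a1=0.912, a2=1.568, a3=5.408, a4=1.916, a0=9.804; τ=−ln(0.9268)/9.804=0.008 → t=0.180; u2·a0=0.4242·9.804=4.159; a1+a2=2.480 < 4.159 ≤ a1+…+a3=7.888 → R3 fires; E=3 Q=11 Y=3
Draw 7: a1=0.684, a2=1.176, a3=3.042, a4=1.437, a0=6.339; τ=−ln(0.8198)/6.339=0.031 → t=0.212; u2·a0=0.1219·6.339=0.773; a1=0.684 < 0.773 ≤ a1+a2=1.860 → R2 fires; E=2 Q=11 Y=4
Draw 8: a1=0.912, a2=0.784, a3=2.704, a4=1.916, a0=6.316; τ=−ln(0.2662)/6.316=0.210 → t=0.421; u2·a0=0.0319·6.316=0.201 ≤ a1=0.912 → R1 fires; E=4 Q=12 Y=3
Draw 9: a1=0.684, a2=1.568, a3=4.056, a4=1.437, a0=7.745; τ=−ln(0.4277)/7.745=0.110 → t=0.531; u2·a0=0.4598·7.745=3.561; a1+a2=2.252 < 3.561 ≤ a1+…+a3=6.308 → R3 fires; E=3 Q=13 Y=2
Draw 10: a1=0.456, a2=1.176, a3=2.028, a4=0.958, a0=4.618; τ=−ln(0.6677)/4.618=0.087 → t=0.618; u2·a0=0.5228·4.618=2.414; a1+a2=1.632 < 2.414 ≤ a1+…+a3=3.660 → R3 fires; E=2 Q=14 Y=1
Draw 11: a1=0.228, a2=0.784, a3=0.676, a4=0.479, a0=2.167; τ=−ln(0.1392)/2.167=0.910 → t=1.528; u2·a0=0.5079·2.167=1.101; a1+a2=1.012 < 1.101 ≤ a1+…+a3=1.688 → R3 fires; E=1 Q=15 Y=0
Draw 12: a1=0.000, a2=0.392, a3=0.000, a4=0.000, a0=0.392; τ=−ln(0.8780)/0.392=0.332 → t=1.860; u2·a0=0.2384·0.392=0.093; a1=0.000 < 0.093 ≤ a1+a2=0.392 → R2 fires; E=0 Q=15 Y=1
Draw 13: a1=0.228, a2=0.000, a3=0.000, a4=0.479, a0=0.707; τ=−ln(0.7295)/0.707=0.446 → t=2.306; u2·a0=0.0825·0.707=0.058 ≤ a1=0.228 → R1 fires; E=2 Q=16 Y=0
Draw 14: a1=0.000, a2=0.784, a3=0.000, a4=0.000, a0=0.784; τ=−ln(0.9197)/0.784=0.107 → t=2.413; u2·a0=0.0468·0.784=0.037; a1=0.000 < 0.037 ≤ a1+a2=0.784 → R2 fires; E=1 Q=16 Y=1
Draw 15: a1=0.228, a2=0.392, a3=0.338, a4=0.479, a0=1.437; τ=−ln(0.0732)/1.437=1.819 → t=4.233 > T=2.96: stop.
Y first becomes ≤ 6 when it reaches 6 at the event at t=0.035.

Threshold first reached at t = 0.035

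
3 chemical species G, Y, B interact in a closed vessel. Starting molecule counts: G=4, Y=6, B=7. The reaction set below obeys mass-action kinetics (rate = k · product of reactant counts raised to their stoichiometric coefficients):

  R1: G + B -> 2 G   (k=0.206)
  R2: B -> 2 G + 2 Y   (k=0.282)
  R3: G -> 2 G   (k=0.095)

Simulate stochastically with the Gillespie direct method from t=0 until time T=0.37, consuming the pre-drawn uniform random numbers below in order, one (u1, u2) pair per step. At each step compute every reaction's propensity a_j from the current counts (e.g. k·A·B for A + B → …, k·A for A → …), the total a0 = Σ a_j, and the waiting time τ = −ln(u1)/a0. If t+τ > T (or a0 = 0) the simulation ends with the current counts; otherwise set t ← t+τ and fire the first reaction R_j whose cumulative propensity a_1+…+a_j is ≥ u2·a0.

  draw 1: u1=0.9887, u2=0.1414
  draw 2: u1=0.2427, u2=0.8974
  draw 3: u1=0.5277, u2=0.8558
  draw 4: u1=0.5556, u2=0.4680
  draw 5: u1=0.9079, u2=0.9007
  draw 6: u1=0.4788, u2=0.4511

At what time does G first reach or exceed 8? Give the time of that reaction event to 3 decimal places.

Threshold first reached at t = 0.240

t=0.000: G=4 Y=6 B=7
Draw 1: a1=5.768, a2=1.974, a3=0.380, a0=8.122; τ=−ln(0.9887)/8.122=0.001 → t=0.001; u2·a0=0.1414·8.122=1.148 ≤ a1=5.768 → R1 fires; G=5 Y=6 B=6
Draw 2: a1=6.180, a2=1.692, a3=0.475, a0=8.347; τ=−ln(0.2427)/8.347=0.170 → t=0.171; u2·a0=0.8974·8.347=7.491; a1=6.180 < 7.491 ≤ a1+a2=7.872 → R2 fires; G=7 Y=8 B=5
Draw 3: a1=7.210, a2=1.410, a3=0.665, a0=9.285; τ=−ln(0.5277)/9.285=0.069 → t=0.240; u2·a0=0.8558·9.285=7.946; a1=7.210 < 7.946 ≤ a1+a2=8.620 → R2 fires; G=9 Y=10 B=4
Draw 4: a1=7.416, a2=1.128, a3=0.855, a0=9.399; τ=−ln(0.5556)/9.399=0.063 → t=0.302; u2·a0=0.4680·9.399=4.399 ≤ a1=7.416 → R1 fires; G=10 Y=10 B=3
Draw 5: a1=6.180, a2=0.846, a3=0.950, a0=7.976; τ=−ln(0.9079)/7.976=0.012 → t=0.315; u2·a0=0.9007·7.976=7.184; a1+a2=7.026 < 7.184 ≤ a1+…+a3=7.976 → R3 fires; G=11 Y=10 B=3
Draw 6: a1=6.798, a2=0.846, a3=1.045, a0=8.689; τ=−ln(0.4788)/8.689=0.085 → t=0.399 > T=0.37: stop.
G first becomes ≥ 8 when it reaches 9 at the event at t=0.240.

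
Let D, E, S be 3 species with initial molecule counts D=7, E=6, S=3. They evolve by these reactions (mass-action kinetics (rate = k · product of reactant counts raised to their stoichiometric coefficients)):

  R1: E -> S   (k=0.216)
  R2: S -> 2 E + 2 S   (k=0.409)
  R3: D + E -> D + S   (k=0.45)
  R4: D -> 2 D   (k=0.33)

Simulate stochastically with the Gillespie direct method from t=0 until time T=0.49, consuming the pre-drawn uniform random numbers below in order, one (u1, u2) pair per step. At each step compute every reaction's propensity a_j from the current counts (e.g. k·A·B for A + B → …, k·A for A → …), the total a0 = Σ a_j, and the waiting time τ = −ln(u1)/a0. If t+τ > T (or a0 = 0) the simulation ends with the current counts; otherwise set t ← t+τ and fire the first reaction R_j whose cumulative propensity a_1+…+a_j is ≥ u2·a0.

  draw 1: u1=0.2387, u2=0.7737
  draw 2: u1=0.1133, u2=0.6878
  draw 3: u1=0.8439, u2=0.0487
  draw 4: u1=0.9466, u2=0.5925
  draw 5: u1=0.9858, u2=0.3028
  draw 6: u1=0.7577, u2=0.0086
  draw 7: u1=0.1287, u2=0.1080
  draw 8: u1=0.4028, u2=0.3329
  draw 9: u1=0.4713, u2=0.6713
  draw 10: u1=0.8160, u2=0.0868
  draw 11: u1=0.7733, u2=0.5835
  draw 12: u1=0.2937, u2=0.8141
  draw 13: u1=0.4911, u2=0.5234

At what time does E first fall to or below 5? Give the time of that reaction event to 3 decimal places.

t=0.000: D=7 E=6 S=3
Draw 1: a1=1.296, a2=1.227, a3=18.900, a4=2.310, a0=23.733; τ=−ln(0.2387)/23.733=0.060 → t=0.060; u2·a0=0.7737·23.733=18.362; a1+a2=2.523 < 18.362 ≤ a1+…+a3=21.423 → R3 fires; D=7 E=5 S=4
Draw 2: a1=1.080, a2=1.636, a3=15.750, a4=2.310, a0=20.776; τ=−ln(0.1133)/20.776=0.105 → t=0.165; u2·a0=0.6878·20.776=14.290; a1+a2=2.716 < 14.290 ≤ a1+…+a3=18.466 → R3 fires; D=7 E=4 S=5
Draw 3: a1=0.864, a2=2.045, a3=12.600, a4=2.310, a0=17.819; τ=−ln(0.8439)/17.819=0.010 → t=0.175; u2·a0=0.0487·17.819=0.868; a1=0.864 < 0.868 ≤ a1+a2=2.909 → R2 fires; D=7 E=6 S=6
Draw 4: a1=1.296, a2=2.454, a3=18.900, a4=2.310, a0=24.960; τ=−ln(0.9466)/24.960=0.002 → t=0.177; u2·a0=0.5925·24.960=14.789; a1+a2=3.750 < 14.789 ≤ a1+…+a3=22.650 → R3 fires; D=7 E=5 S=7
Draw 5: a1=1.080, a2=2.863, a3=15.750, a4=2.310, a0=22.003; τ=−ln(0.9858)/22.003=0.001 → t=0.178; u2·a0=0.3028·22.003=6.663; a1+a2=3.943 < 6.663 ≤ a1+…+a3=19.693 → R3 fires; D=7 E=4 S=8
Draw 6: a1=0.864, a2=3.272, a3=12.600, a4=2.310, a0=19.046; τ=−ln(0.7577)/19.046=0.015 → t=0.192; u2·a0=0.0086·19.046=0.164 ≤ a1=0.864 → R1 fires; D=7 E=3 S=9
Draw 7: a1=0.648, a2=3.681, a3=9.450, a4=2.310, a0=16.089; τ=−ln(0.1287)/16.089=0.127 → t=0.320; u2·a0=0.1080·16.089=1.738; a1=0.648 < 1.738 ≤ a1+a2=4.329 → R2 fires; D=7 E=5 S=10
Draw 8: a1=1.080, a2=4.090, a3=15.750, a4=2.310, a0=23.230; τ=−ln(0.4028)/23.230=0.039 → t=0.359; u2·a0=0.3329·23.230=7.733; a1+a2=5.170 < 7.733 ≤ a1+…+a3=20.920 → R3 fires; D=7 E=4 S=11
Draw 9: a1=0.864, a2=4.499, a3=12.600, a4=2.310, a0=20.273; τ=−ln(0.4713)/20.273=0.037 → t=0.396; u2·a0=0.6713·20.273=13.609; a1+a2=5.363 < 13.609 ≤ a1+…+a3=17.963 → R3 fires; D=7 E=3 S=12
Draw 10: a1=0.648, a2=4.908, a3=9.450, a4=2.310, a0=17.316; τ=−ln(0.8160)/17.316=0.012 → t=0.408; u2·a0=0.0868·17.316=1.503; a1=0.648 < 1.503 ≤ a1+a2=5.556 → R2 fires; D=7 E=5 S=13
Draw 11: a1=1.080, a2=5.317, a3=15.750, a4=2.310, a0=24.457; τ=−ln(0.7733)/24.457=0.011 → t=0.418; u2·a0=0.5835·24.457=14.271; a1+a2=6.397 < 14.271 ≤ a1+…+a3=22.147 → R3 fires; D=7 E=4 S=14
Draw 12: a1=0.864, a2=5.726, a3=12.600, a4=2.310, a0=21.500; τ=−ln(0.2937)/21.500=0.057 → t=0.475; u2·a0=0.8141·21.500=17.503; a1+a2=6.590 < 17.503 ≤ a1+…+a3=19.190 → R3 fires; D=7 E=3 S=15
Draw 13: a1=0.648, a2=6.135, a3=9.450, a4=2.310, a0=18.543; τ=−ln(0.4911)/18.543=0.038 → t=0.513 > T=0.49: stop.
E first becomes ≤ 5 when it reaches 5 at the event at t=0.060.

Threshold first reached at t = 0.060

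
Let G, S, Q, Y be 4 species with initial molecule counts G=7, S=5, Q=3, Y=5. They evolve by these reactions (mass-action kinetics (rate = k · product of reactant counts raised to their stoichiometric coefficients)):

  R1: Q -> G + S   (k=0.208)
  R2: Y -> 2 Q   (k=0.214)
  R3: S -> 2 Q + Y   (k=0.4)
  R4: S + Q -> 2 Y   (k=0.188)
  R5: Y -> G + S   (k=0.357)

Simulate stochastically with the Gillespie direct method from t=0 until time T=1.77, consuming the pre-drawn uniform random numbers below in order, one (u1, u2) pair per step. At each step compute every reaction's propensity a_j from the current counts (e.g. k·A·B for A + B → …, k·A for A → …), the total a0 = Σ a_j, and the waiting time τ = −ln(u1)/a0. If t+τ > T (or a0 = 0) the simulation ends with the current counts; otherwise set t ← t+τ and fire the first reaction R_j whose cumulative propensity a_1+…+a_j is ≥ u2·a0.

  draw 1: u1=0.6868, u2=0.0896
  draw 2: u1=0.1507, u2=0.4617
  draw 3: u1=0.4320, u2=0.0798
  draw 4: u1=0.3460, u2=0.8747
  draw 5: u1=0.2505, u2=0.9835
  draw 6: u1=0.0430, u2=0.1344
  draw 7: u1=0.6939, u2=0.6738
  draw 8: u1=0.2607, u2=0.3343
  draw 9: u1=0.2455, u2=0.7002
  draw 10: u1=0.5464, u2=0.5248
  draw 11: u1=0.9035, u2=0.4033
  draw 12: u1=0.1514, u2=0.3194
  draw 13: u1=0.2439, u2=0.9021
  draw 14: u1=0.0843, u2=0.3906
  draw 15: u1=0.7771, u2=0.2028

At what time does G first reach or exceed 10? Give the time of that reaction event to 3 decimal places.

Threshold first reached at t = 0.598

t=0.000: G=7 S=5 Q=3 Y=5
Draw 1: a1=0.624, a2=1.070, a3=2.000, a4=2.820, a5=1.785, a0=8.299; τ=−ln(0.6868)/8.299=0.045 → t=0.045; u2·a0=0.0896·8.299=0.744; a1=0.624 < 0.744 ≤ a1+a2=1.694 → R2 fires; G=7 S=5 Q=5 Y=4
Draw 2: a1=1.040, a2=0.856, a3=2.000, a4=4.700, a5=1.428, a0=10.024; τ=−ln(0.1507)/10.024=0.189 → t=0.234; u2·a0=0.4617·10.024=4.628; a1+…+a3=3.896 < 4.628 ≤ a1+…+a4=8.596 → R4 fires; G=7 S=4 Q=4 Y=6
Draw 3: a1=0.832, a2=1.284, a3=1.600, a4=3.008, a5=2.142, a0=8.866; τ=−ln(0.4320)/8.866=0.095 → t=0.329; u2·a0=0.0798·8.866=0.708 ≤ a1=0.832 → R1 fires; G=8 S=5 Q=3 Y=6
Draw 4: a1=0.624, a2=1.284, a3=2.000, a4=2.820, a5=2.142, a0=8.870; τ=−ln(0.3460)/8.870=0.120 → t=0.448; u2·a0=0.8747·8.870=7.759; a1+…+a4=6.728 < 7.759 ≤ a1+…+a5=8.870 → R5 fires; G=9 S=6 Q=3 Y=5
Draw 5: a1=0.624, a2=1.070, a3=2.400, a4=3.384, a5=1.785, a0=9.263; τ=−ln(0.2505)/9.263=0.149 → t=0.598; u2·a0=0.9835·9.263=9.110; a1+…+a4=7.478 < 9.110 ≤ a1+…+a5=9.263 → R5 fires; G=10 S=7 Q=3 Y=4
Draw 6: a1=0.624, a2=0.856, a3=2.800, a4=3.948, a5=1.428, a0=9.656; τ=−ln(0.0430)/9.656=0.326 → t=0.924; u2·a0=0.1344·9.656=1.298; a1=0.624 < 1.298 ≤ a1+a2=1.480 → R2 fires; G=10 S=7 Q=5 Y=3
Draw 7: a1=1.040, a2=0.642, a3=2.800, a4=6.580, a5=1.071, a0=12.133; τ=−ln(0.6939)/12.133=0.030 → t=0.954; u2·a0=0.6738·12.133=8.175; a1+…+a3=4.482 < 8.175 ≤ a1+…+a4=11.062 → R4 fires; G=10 S=6 Q=4 Y=5
Draw 8: a1=0.832, a2=1.070, a3=2.400, a4=4.512, a5=1.785, a0=10.599; τ=−ln(0.2607)/10.599=0.127 → t=1.081; u2·a0=0.3343·10.599=3.543; a1+a2=1.902 < 3.543 ≤ a1+…+a3=4.302 → R3 fires; G=10 S=5 Q=6 Y=6
Draw 9: a1=1.248, a2=1.284, a3=2.000, a4=5.640, a5=2.142, a0=12.314; τ=−ln(0.2455)/12.314=0.114 → t=1.195; u2·a0=0.7002·12.314=8.622; a1+…+a3=4.532 < 8.622 ≤ a1+…+a4=10.172 → R4 fires; G=10 S=4 Q=5 Y=8
Draw 10: a1=1.040, a2=1.712, a3=1.600, a4=3.760, a5=2.856, a0=10.968; τ=−ln(0.5464)/10.968=0.055 → t=1.250; u2·a0=0.5248·10.968=5.756; a1+…+a3=4.352 < 5.756 ≤ a1+…+a4=8.112 → R4 fires; G=10 S=3 Q=4 Y=10
Draw 11: a1=0.832, a2=2.140, a3=1.200, a4=2.256, a5=3.570, a0=9.998; τ=−ln(0.9035)/9.998=0.010 → t=1.260; u2·a0=0.4033·9.998=4.032; a1+a2=2.972 < 4.032 ≤ a1+…+a3=4.172 → R3 fires; G=10 S=2 Q=6 Y=11
Draw 12: a1=1.248, a2=2.354, a3=0.800, a4=2.256, a5=3.927, a0=10.585; τ=−ln(0.1514)/10.585=0.178 → t=1.438; u2·a0=0.3194·10.585=3.381; a1=1.248 < 3.381 ≤ a1+a2=3.602 → R2 fires; G=10 S=2 Q=8 Y=10
Draw 13: a1=1.664, a2=2.140, a3=0.800, a4=3.008, a5=3.570, a0=11.182; τ=−ln(0.2439)/11.182=0.126 → t=1.564; u2·a0=0.9021·11.182=10.087; a1+…+a4=7.612 < 10.087 ≤ a1+…+a5=11.182 → R5 fires; G=11 S=3 Q=8 Y=9
Draw 14: a1=1.664, a2=1.926, a3=1.200, a4=4.512, a5=3.213, a0=12.515; τ=−ln(0.0843)/12.515=0.198 → t=1.762; u2·a0=0.3906·12.515=4.888; a1+…+a3=4.790 < 4.888 ≤ a1+…+a4=9.302 → R4 fires; G=11 S=2 Q=7 Y=11
Draw 15: a1=1.456, a2=2.354, a3=0.800, a4=2.632, a5=3.927, a0=11.169; τ=−ln(0.7771)/11.169=0.023 → t=1.785 > T=1.77: stop.
G first becomes ≥ 10 when it reaches 10 at the event at t=0.598.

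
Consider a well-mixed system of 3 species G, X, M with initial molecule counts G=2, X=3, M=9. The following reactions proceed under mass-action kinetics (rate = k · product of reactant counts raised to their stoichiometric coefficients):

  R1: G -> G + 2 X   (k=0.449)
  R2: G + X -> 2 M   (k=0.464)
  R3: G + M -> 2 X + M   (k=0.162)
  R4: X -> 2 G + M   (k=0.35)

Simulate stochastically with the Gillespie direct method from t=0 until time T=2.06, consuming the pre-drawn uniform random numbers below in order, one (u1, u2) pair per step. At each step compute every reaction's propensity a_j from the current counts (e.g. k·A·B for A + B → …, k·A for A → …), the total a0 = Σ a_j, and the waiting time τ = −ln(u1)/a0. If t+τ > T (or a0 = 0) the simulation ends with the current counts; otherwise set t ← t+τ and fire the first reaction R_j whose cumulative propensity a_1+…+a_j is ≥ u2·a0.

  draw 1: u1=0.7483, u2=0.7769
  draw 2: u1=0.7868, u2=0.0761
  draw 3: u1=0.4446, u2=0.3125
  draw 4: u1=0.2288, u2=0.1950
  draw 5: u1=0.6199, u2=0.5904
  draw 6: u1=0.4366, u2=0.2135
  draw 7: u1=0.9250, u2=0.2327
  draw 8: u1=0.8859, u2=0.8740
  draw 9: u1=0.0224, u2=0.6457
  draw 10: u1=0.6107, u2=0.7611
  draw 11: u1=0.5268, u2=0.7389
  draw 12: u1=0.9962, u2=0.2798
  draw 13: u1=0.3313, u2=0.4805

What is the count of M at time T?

t=0.000: G=2 X=3 M=9
Draw 1: a1=0.898, a2=2.784, a3=2.916, a4=1.050, a0=7.648; τ=−ln(0.7483)/7.648=0.038 → t=0.038; u2·a0=0.7769·7.648=5.942; a1+a2=3.682 < 5.942 ≤ a1+…+a3=6.598 → R3 fires; G=1 X=5 M=9
Draw 2: a1=0.449, a2=2.320, a3=1.458, a4=1.750, a0=5.977; τ=−ln(0.7868)/5.977=0.040 → t=0.078; u2·a0=0.0761·5.977=0.455; a1=0.449 < 0.455 ≤ a1+a2=2.769 → R2 fires; G=0 X=4 M=11
Draw 3: a1=0.000, a2=0.000, a3=0.000, a4=1.400, a0=1.400; τ=−ln(0.4446)/1.400=0.579 → t=0.657; u2·a0=0.3125·1.400=0.438; a1+…+a3=0.000 < 0.438 ≤ a1+…+a4=1.400 → R4 fires; G=2 X=3 M=12
Draw 4: a1=0.898, a2=2.784, a3=3.888, a4=1.050, a0=8.620; τ=−ln(0.2288)/8.620=0.171 → t=0.828; u2·a0=0.1950·8.620=1.681; a1=0.898 < 1.681 ≤ a1+a2=3.682 → R2 fires; G=1 X=2 M=14
Draw 5: a1=0.449, a2=0.928, a3=2.268, a4=0.700, a0=4.345; τ=−ln(0.6199)/4.345=0.110 → t=0.938; u2·a0=0.5904·4.345=2.565; a1+a2=1.377 < 2.565 ≤ a1+…+a3=3.645 → R3 fires; G=0 X=4 M=14
Draw 6: a1=0.000, a2=0.000, a3=0.000, a4=1.400, a0=1.400; τ=−ln(0.4366)/1.400=0.592 → t=1.530; u2·a0=0.2135·1.400=0.299; a1+…+a3=0.000 < 0.299 ≤ a1+…+a4=1.400 → R4 fires; G=2 X=3 M=15
Draw 7: a1=0.898, a2=2.784, a3=4.860, a4=1.050, a0=9.592; τ=−ln(0.9250)/9.592=0.008 → t=1.538; u2·a0=0.2327·9.592=2.232; a1=0.898 < 2.232 ≤ a1+a2=3.682 → R2 fires; G=1 X=2 M=17
Draw 8: a1=0.449, a2=0.928, a3=2.754, a4=0.700, a0=4.831; τ=−ln(0.8859)/4.831=0.025 → t=1.563; u2·a0=0.8740·4.831=4.222; a1+…+a3=4.131 < 4.222 ≤ a1+…+a4=4.831 → R4 fires; G=3 X=1 M=18
Draw 9: a1=1.347, a2=1.392, a3=8.748, a4=0.350, a0=11.837; τ=−ln(0.0224)/11.837=0.321 → t=1.884; u2·a0=0.6457·11.837=7.643; a1+a2=2.739 < 7.643 ≤ a1+…+a3=11.487 → R3 fires; G=2 X=3 M=18
Draw 10: a1=0.898, a2=2.784, a3=5.832, a4=1.050, a0=10.564; τ=−ln(0.6107)/10.564=0.047 → t=1.931; u2·a0=0.7611·10.564=8.040; a1+a2=3.682 < 8.040 ≤ a1+…+a3=9.514 → R3 fires; G=1 X=5 M=18
Draw 11: a1=0.449, a2=2.320, a3=2.916, a4=1.750, a0=7.435; τ=−ln(0.5268)/7.435=0.086 → t=2.017; u2·a0=0.7389·7.435=5.494; a1+a2=2.769 < 5.494 ≤ a1+…+a3=5.685 → R3 fires; G=0 X=7 M=18
Draw 12: a1=0.000, a2=0.000, a3=0.000, a4=2.450, a0=2.450; τ=−ln(0.9962)/2.450=0.002 → t=2.019; u2·a0=0.2798·2.450=0.686; a1+…+a3=0.000 < 0.686 ≤ a1+…+a4=2.450 → R4 fires; G=2 X=6 M=19
Draw 13: a1=0.898, a2=5.568, a3=6.156, a4=2.100, a0=14.722; τ=−ln(0.3313)/14.722=0.075 → t=2.094 > T=2.06: stop.
Read off M at T=2.06: 19

M at T = 19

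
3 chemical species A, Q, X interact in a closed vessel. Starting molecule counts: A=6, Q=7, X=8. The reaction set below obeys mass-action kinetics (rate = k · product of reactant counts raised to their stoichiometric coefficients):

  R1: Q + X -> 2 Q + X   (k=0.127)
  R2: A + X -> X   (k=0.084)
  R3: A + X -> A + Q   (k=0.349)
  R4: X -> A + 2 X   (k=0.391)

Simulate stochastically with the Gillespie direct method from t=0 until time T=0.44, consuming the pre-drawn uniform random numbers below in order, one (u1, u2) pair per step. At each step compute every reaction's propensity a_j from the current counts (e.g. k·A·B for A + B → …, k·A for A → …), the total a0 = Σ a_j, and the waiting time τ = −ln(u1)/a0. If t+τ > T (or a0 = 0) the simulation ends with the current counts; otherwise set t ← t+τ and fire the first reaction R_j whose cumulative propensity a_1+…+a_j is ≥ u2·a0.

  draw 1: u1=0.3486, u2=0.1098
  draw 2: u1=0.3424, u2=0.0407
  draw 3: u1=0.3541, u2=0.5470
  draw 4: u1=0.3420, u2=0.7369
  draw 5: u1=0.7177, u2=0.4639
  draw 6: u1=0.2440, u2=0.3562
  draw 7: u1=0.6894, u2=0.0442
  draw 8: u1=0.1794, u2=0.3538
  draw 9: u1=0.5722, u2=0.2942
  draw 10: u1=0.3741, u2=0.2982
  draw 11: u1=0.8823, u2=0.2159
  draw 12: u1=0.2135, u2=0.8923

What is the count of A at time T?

A at T = 5

t=0.000: A=6 Q=7 X=8
Draw 1: a1=7.112, a2=4.032, a3=16.752, a4=3.128, a0=31.024; τ=−ln(0.3486)/31.024=0.034 → t=0.034; u2·a0=0.1098·31.024=3.406 ≤ a1=7.112 → R1 fires; A=6 Q=8 X=8
Draw 2: a1=8.128, a2=4.032, a3=16.752, a4=3.128, a0=32.040; τ=−ln(0.3424)/32.040=0.033 → t=0.067; u2·a0=0.0407·32.040=1.304 ≤ a1=8.128 → R1 fires; A=6 Q=9 X=8
Draw 3: a1=9.144, a2=4.032, a3=16.752, a4=3.128, a0=33.056; τ=−ln(0.3541)/33.056=0.031 → t=0.099; u2·a0=0.5470·33.056=18.082; a1+a2=13.176 < 18.082 ≤ a1+…+a3=29.928 → R3 fires; A=6 Q=10 X=7
Draw 4: a1=8.890, a2=3.528, a3=14.658, a4=2.737, a0=29.813; τ=−ln(0.3420)/29.813=0.036 → t=0.135; u2·a0=0.7369·29.813=21.969; a1+a2=12.418 < 21.969 ≤ a1+…+a3=27.076 → R3 fires; A=6 Q=11 X=6
Draw 5: a1=8.382, a2=3.024, a3=12.564, a4=2.346, a0=26.316; τ=−ln(0.7177)/26.316=0.013 → t=0.147; u2·a0=0.4639·26.316=12.208; a1+a2=11.406 < 12.208 ≤ a1+…+a3=23.970 → R3 fires; A=6 Q=12 X=5
Draw 6: a1=7.620, a2=2.520, a3=10.470, a4=1.955, a0=22.565; τ=−ln(0.2440)/22.565=0.063 → t=0.210; u2·a0=0.3562·22.565=8.038; a1=7.620 < 8.038 ≤ a1+a2=10.140 → R2 fires; A=5 Q=12 X=5
Draw 7: a1=7.620, a2=2.100, a3=8.725, a4=1.955, a0=20.400; τ=−ln(0.6894)/20.400=0.018 → t=0.228; u2·a0=0.0442·20.400=0.902 ≤ a1=7.620 → R1 fires; A=5 Q=13 X=5
Draw 8: a1=8.255, a2=2.100, a3=8.725, a4=1.955, a0=21.035; τ=−ln(0.1794)/21.035=0.082 → t=0.310; u2·a0=0.3538·21.035=7.442 ≤ a1=8.255 → R1 fires; A=5 Q=14 X=5
Draw 9: a1=8.890, a2=2.100, a3=8.725, a4=1.955, a0=21.670; τ=−ln(0.5722)/21.670=0.026 → t=0.336; u2·a0=0.2942·21.670=6.375 ≤ a1=8.890 → R1 fires; A=5 Q=15 X=5
Draw 10: a1=9.525, a2=2.100, a3=8.725, a4=1.955, a0=22.305; τ=−ln(0.3741)/22.305=0.044 → t=0.380; u2·a0=0.2982·22.305=6.651 ≤ a1=9.525 → R1 fires; A=5 Q=16 X=5
Draw 11: a1=10.160, a2=2.100, a3=8.725, a4=1.955, a0=22.940; τ=−ln(0.8823)/22.940=0.005 → t=0.385; u2·a0=0.2159·22.940=4.953 ≤ a1=10.160 → R1 fires; A=5 Q=17 X=5
Draw 12: a1=10.795, a2=2.100, a3=8.725, a4=1.955, a0=23.575; τ=−ln(0.2135)/23.575=0.065 → t=0.451 > T=0.44: stop.
Read off A at T=0.44: 5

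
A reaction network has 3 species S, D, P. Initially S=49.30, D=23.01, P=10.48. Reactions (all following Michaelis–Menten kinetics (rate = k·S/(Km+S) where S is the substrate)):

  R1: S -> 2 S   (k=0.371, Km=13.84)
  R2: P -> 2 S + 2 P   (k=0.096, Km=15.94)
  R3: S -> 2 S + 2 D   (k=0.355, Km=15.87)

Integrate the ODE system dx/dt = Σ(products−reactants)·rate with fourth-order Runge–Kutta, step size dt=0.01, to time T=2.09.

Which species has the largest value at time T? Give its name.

RK4 with dt=0.01: 209 steps to T=2.09. Trajectory (selected grid times):
t=0.00: S=49.30 D=23.01 P=10.48
t=0.23: S=49.45 D=23.13 P=10.49
t=0.46: S=49.59 D=23.26 P=10.50
t=0.70: S=49.74 D=23.39 P=10.51
t=0.93: S=49.89 D=23.51 P=10.52
t=1.16: S=50.04 D=23.63 P=10.52
t=1.39: S=50.18 D=23.76 P=10.53
t=1.63: S=50.34 D=23.89 P=10.54
t=1.86: S=50.48 D=24.01 P=10.55
t=2.09: S=50.63 D=24.14 P=10.56
At T=2.09: S=50.63 D=24.14 P=10.56; the largest is S.

Dominant species at T: S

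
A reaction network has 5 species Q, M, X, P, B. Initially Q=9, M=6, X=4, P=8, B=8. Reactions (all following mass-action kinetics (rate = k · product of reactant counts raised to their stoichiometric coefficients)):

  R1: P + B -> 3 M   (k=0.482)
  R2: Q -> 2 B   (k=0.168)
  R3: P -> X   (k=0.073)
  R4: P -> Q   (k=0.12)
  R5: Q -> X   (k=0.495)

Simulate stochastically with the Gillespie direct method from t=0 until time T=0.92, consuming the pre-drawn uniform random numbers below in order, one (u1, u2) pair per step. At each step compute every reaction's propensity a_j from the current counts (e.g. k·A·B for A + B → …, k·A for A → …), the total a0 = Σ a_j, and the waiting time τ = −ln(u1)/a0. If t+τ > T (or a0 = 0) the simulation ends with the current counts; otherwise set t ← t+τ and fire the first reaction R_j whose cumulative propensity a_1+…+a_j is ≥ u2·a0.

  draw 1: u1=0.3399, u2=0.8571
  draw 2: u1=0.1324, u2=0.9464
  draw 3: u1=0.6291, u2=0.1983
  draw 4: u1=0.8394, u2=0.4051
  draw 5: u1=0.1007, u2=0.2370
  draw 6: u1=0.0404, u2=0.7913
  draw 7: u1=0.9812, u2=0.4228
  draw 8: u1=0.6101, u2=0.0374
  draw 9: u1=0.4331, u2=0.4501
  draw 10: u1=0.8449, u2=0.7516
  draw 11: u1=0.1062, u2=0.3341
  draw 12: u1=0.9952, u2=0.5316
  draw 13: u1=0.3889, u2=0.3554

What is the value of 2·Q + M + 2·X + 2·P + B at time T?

Value at T = 56

Check how each reaction changes W = 2·Q + M + 2·X + 2·P + B (weight of products minus weight of reactants):
R1: P + B -> 3 M: (1·3) − (2·1 + 1·1) = 3 − 3 = 0
R2: Q -> 2 B: (1·2) − (2·1) = 2 − 2 = 0
R3: P -> X: (2·1) − (2·1) = 2 − 2 = 0
R4: P -> Q: (2·1) − (2·1) = 2 − 2 = 0
R5: Q -> X: (2·1) − (2·1) = 2 − 2 = 0
Every reaction leaves W unchanged, so W is conserved and no simulation is needed: W(T) = W(0) = 2·9 + 6 + 2·4 + 2·8 + 8 = 56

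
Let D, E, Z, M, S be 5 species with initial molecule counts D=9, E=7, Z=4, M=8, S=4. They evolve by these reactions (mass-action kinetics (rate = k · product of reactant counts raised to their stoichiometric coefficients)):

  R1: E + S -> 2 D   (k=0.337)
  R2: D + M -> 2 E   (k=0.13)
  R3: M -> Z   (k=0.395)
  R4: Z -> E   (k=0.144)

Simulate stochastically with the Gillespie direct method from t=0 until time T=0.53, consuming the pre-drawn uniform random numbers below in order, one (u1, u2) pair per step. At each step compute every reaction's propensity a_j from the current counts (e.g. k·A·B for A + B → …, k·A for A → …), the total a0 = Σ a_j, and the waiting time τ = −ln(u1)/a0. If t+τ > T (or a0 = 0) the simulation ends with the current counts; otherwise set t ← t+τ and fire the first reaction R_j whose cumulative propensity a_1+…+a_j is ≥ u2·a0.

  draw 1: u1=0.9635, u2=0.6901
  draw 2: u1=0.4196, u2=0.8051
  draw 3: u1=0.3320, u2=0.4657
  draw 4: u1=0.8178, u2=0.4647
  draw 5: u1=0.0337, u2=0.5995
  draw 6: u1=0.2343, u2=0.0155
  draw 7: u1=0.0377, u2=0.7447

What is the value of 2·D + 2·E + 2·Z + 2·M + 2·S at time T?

Value at T = 64

Check how each reaction changes W = 2·D + 2·E + 2·Z + 2·M + 2·S (weight of products minus weight of reactants):
R1: E + S -> 2 D: (2·2) − (2·1 + 2·1) = 4 − 4 = 0
R2: D + M -> 2 E: (2·2) − (2·1 + 2·1) = 4 − 4 = 0
R3: M -> Z: (2·1) − (2·1) = 2 − 2 = 0
R4: Z -> E: (2·1) − (2·1) = 2 − 2 = 0
Every reaction leaves W unchanged, so W is conserved and no simulation is needed: W(T) = W(0) = 2·9 + 2·7 + 2·4 + 2·8 + 2·4 = 64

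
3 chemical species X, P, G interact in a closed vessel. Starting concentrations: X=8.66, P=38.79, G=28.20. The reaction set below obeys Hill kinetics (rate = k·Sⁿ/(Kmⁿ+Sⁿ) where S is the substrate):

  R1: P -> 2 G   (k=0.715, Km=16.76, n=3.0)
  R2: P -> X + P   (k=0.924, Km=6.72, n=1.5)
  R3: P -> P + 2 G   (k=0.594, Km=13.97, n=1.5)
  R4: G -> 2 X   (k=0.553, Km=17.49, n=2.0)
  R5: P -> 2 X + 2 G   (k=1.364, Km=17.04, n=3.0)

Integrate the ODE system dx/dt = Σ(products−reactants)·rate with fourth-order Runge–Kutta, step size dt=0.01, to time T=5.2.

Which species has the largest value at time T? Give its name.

Dominant species at T: G

RK4 with dt=0.01: 520 steps to T=5.2. Trajectory (selected grid times):
t=0.00: X=8.66 P=38.79 G=28.20
t=0.58: X=11.09 P=37.68 G=30.75
t=1.16: X=13.52 P=36.58 G=33.26
t=1.73: X=15.92 P=35.51 G=35.70
t=2.31: X=18.35 P=34.42 G=38.16
t=2.89: X=20.78 P=33.35 G=40.58
t=3.47: X=23.21 P=32.29 G=42.96
t=4.04: X=25.58 P=31.26 G=45.27
t=4.62: X=27.98 P=30.23 G=47.58
t=5.20: X=30.36 P=29.21 G=49.86
At T=5.2: X=30.36 P=29.21 G=49.86; the largest is G.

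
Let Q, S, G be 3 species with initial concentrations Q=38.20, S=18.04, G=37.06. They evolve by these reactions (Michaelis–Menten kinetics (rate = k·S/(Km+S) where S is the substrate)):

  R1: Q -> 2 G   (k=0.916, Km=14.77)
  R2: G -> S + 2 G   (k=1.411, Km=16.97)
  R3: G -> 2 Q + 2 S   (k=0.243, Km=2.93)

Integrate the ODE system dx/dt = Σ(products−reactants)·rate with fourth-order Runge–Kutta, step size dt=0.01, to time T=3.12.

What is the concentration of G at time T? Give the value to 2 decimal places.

G at T = 43.56

RK4 with dt=0.01: 312 steps to T=3.12. Trajectory (selected grid times):
t=0.00: Q=38.20 S=18.04 G=37.06
t=0.35: Q=38.13 S=18.54 G=37.78
t=0.69: Q=38.06 S=19.02 G=38.49
t=1.04: Q=37.98 S=19.52 G=39.21
t=1.39: Q=37.91 S=20.03 G=39.94
t=1.73: Q=37.84 S=20.52 G=40.65
t=2.08: Q=37.77 S=21.03 G=41.38
t=2.43: Q=37.70 S=21.54 G=42.11
t=2.77: Q=37.63 S=22.04 G=42.83
t=3.12: Q=37.56 S=22.55 G=43.56
Read off G at T=3.12: 43.56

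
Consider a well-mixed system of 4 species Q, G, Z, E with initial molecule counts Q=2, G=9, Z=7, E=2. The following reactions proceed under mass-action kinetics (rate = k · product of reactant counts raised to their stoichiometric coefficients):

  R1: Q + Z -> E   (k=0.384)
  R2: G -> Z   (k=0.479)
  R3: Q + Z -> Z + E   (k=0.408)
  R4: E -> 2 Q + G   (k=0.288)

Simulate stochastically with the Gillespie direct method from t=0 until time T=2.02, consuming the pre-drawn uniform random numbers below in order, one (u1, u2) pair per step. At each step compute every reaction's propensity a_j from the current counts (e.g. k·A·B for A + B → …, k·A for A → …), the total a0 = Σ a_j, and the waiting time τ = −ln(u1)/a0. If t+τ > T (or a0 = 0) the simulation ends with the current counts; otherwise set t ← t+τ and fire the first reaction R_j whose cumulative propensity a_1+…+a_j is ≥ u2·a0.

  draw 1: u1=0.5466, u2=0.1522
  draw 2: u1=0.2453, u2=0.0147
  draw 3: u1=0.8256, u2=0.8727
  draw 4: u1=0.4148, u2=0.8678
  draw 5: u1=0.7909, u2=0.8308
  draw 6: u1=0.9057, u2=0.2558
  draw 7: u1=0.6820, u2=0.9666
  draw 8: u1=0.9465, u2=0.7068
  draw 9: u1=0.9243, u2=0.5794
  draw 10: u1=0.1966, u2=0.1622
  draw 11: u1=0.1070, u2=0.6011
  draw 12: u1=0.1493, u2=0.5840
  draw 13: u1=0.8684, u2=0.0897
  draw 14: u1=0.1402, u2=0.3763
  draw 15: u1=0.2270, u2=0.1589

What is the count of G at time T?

t=0.000: Q=2 G=9 Z=7 E=2
Draw 1: a1=5.376, a2=4.311, a3=5.712, a4=0.576, a0=15.975; τ=−ln(0.5466)/15.975=0.038 → t=0.038; u2·a0=0.1522·15.975=2.431 ≤ a1=5.376 → R1 fires; Q=1 G=9 Z=6 E=3
Draw 2: a1=2.304, a2=4.311, a3=2.448, a4=0.864, a0=9.927; τ=−ln(0.2453)/9.927=0.142 → t=0.179; u2·a0=0.0147·9.927=0.146 ≤ a1=2.304 → R1 fires; Q=0 G=9 Z=5 E=4
Draw 3: a1=0.000, a2=4.311, a3=0.000, a4=1.152, a0=5.463; τ=−ln(0.8256)/5.463=0.035 → t=0.214; u2·a0=0.8727·5.463=4.768; a1+…+a3=4.311 < 4.768 ≤ a1+…+a4=5.463 → R4 fires; Q=2 G=10 Z=5 E=3
Draw 4: a1=3.840, a2=4.790, a3=4.080, a4=0.864, a0=13.574; τ=−ln(0.4148)/13.574=0.065 → t=0.279; u2·a0=0.8678·13.574=11.780; a1+a2=8.630 < 11.780 ≤ a1+…+a3=12.710 → R3 fires; Q=1 G=10 Z=5 E=4
Draw 5: a1=1.920, a2=4.790, a3=2.040, a4=1.152, a0=9.902; τ=−ln(0.7909)/9.902=0.024 → t=0.303; u2·a0=0.8308·9.902=8.227; a1+a2=6.710 < 8.227 ≤ a1+…+a3=8.750 → R3 fires; Q=0 G=10 Z=5 E=5
Draw 6: a1=0.000, a2=4.790, a3=0.000, a4=1.440, a0=6.230; τ=−ln(0.9057)/6.230=0.016 → t=0.319; u2·a0=0.2558·6.230=1.594; a1=0.000 < 1.594 ≤ a1+a2=4.790 → R2 fires; Q=0 G=9 Z=6 E=5
Draw 7: a1=0.000, a2=4.311, a3=0.000, a4=1.440, a0=5.751; τ=−ln(0.6820)/5.751=0.067 → t=0.385; u2·a0=0.9666·5.751=5.559; a1+…+a3=4.311 < 5.559 ≤ a1+…+a4=5.751 → R4 fires; Q=2 G=10 Z=6 E=4
Draw 8: a1=4.608, a2=4.790, a3=4.896, a4=1.152, a0=15.446; τ=−ln(0.9465)/15.446=0.004 → t=0.389; u2·a0=0.7068·15.446=10.917; a1+a2=9.398 < 10.917 ≤ a1+…+a3=14.294 → R3 fires; Q=1 G=10 Z=6 E=5
Draw 9: a1=2.304, a2=4.790, a3=2.448, a4=1.440, a0=10.982; τ=−ln(0.9243)/10.982=0.007 → t=0.396; u2·a0=0.5794·10.982=6.363; a1=2.304 < 6.363 ≤ a1+a2=7.094 → R2 fires; Q=1 G=9 Z=7 E=5
Draw 10: a1=2.688, a2=4.311, a3=2.856, a4=1.440, a0=11.295; τ=−ln(0.1966)/11.295=0.144 → t=0.540; u2·a0=0.1622·11.295=1.832 ≤ a1=2.688 → R1 fires; Q=0 G=9 Z=6 E=6
Draw 11: a1=0.000, a2=4.311, a3=0.000, a4=1.728, a0=6.039; τ=−ln(0.1070)/6.039=0.370 → t=0.910; u2·a0=0.6011·6.039=3.630; a1=0.000 < 3.630 ≤ a1+a2=4.311 → R2 fires; Q=0 G=8 Z=7 E=6
Draw 12: a1=0.000, a2=3.832, a3=0.000, a4=1.728, a0=5.560; τ=−ln(0.1493)/5.560=0.342 → t=1.252; u2·a0=0.5840·5.560=3.247; a1=0.000 < 3.247 ≤ a1+a2=3.832 → R2 fires; Q=0 G=7 Z=8 E=6
Draw 13: a1=0.000, a2=3.353, a3=0.000, a4=1.728, a0=5.081; τ=−ln(0.8684)/5.081=0.028 → t=1.280; u2·a0=0.0897·5.081=0.456; a1=0.000 < 0.456 ≤ a1+a2=3.353 → R2 fires; Q=0 G=6 Z=9 E=6
Draw 14: a1=0.000, a2=2.874, a3=0.000, a4=1.728, a0=4.602; τ=−ln(0.1402)/4.602=0.427 → t=1.707; u2·a0=0.3763·4.602=1.732; a1=0.000 < 1.732 ≤ a1+a2=2.874 → R2 fires; Q=0 G=5 Z=10 E=6
Draw 15: a1=0.000, a2=2.395, a3=0.000, a4=1.728, a0=4.123; τ=−ln(0.2270)/4.123=0.360 → t=2.067 > T=2.02: stop.
Read off G at T=2.02: 5

G at T = 5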